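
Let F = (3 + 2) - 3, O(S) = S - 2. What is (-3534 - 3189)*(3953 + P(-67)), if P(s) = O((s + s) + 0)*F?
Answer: -24747363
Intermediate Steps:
O(S) = -2 + S
F = 2 (F = 5 - 3 = 2)
P(s) = -4 + 4*s (P(s) = (-2 + ((s + s) + 0))*2 = (-2 + (2*s + 0))*2 = (-2 + 2*s)*2 = -4 + 4*s)
(-3534 - 3189)*(3953 + P(-67)) = (-3534 - 3189)*(3953 + (-4 + 4*(-67))) = -6723*(3953 + (-4 - 268)) = -6723*(3953 - 272) = -6723*3681 = -24747363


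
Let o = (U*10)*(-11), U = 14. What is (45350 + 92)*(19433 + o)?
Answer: 813093706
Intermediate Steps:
o = -1540 (o = (14*10)*(-11) = 140*(-11) = -1540)
(45350 + 92)*(19433 + o) = (45350 + 92)*(19433 - 1540) = 45442*17893 = 813093706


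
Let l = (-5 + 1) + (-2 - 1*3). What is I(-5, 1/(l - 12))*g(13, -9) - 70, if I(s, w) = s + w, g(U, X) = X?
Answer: -172/7 ≈ -24.571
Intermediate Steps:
l = -9 (l = -4 + (-2 - 3) = -4 - 5 = -9)
I(-5, 1/(l - 12))*g(13, -9) - 70 = (-5 + 1/(-9 - 12))*(-9) - 70 = (-5 + 1/(-21))*(-9) - 70 = (-5 - 1/21)*(-9) - 70 = -106/21*(-9) - 70 = 318/7 - 70 = -172/7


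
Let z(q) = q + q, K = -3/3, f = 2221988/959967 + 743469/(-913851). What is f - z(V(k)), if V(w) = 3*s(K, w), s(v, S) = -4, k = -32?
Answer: 2485695946697/97474089213 ≈ 25.501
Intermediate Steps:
f = 146317805585/97474089213 (f = 2221988*(1/959967) + 743469*(-1/913851) = 2221988/959967 - 247823/304617 = 146317805585/97474089213 ≈ 1.5011)
K = -1 (K = -3*1/3 = -1)
V(w) = -12 (V(w) = 3*(-4) = -12)
z(q) = 2*q
f - z(V(k)) = 146317805585/97474089213 - 2*(-12) = 146317805585/97474089213 - 1*(-24) = 146317805585/97474089213 + 24 = 2485695946697/97474089213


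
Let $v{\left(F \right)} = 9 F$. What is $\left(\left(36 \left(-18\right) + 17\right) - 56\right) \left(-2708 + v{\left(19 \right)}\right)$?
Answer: $1742919$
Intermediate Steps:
$\left(\left(36 \left(-18\right) + 17\right) - 56\right) \left(-2708 + v{\left(19 \right)}\right) = \left(\left(36 \left(-18\right) + 17\right) - 56\right) \left(-2708 + 9 \cdot 19\right) = \left(\left(-648 + 17\right) - 56\right) \left(-2708 + 171\right) = \left(-631 - 56\right) \left(-2537\right) = \left(-687\right) \left(-2537\right) = 1742919$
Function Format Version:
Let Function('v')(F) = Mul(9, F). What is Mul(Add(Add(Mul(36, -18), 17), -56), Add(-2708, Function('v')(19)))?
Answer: 1742919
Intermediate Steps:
Mul(Add(Add(Mul(36, -18), 17), -56), Add(-2708, Function('v')(19))) = Mul(Add(Add(Mul(36, -18), 17), -56), Add(-2708, Mul(9, 19))) = Mul(Add(Add(-648, 17), -56), Add(-2708, 171)) = Mul(Add(-631, -56), -2537) = Mul(-687, -2537) = 1742919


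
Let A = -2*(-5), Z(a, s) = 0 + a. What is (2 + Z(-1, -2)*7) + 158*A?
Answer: 1575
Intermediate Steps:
Z(a, s) = a
A = 10
(2 + Z(-1, -2)*7) + 158*A = (2 - 1*7) + 158*10 = (2 - 7) + 1580 = -5 + 1580 = 1575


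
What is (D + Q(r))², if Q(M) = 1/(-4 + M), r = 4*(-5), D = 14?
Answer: 112225/576 ≈ 194.83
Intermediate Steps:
r = -20
(D + Q(r))² = (14 + 1/(-4 - 20))² = (14 + 1/(-24))² = (14 - 1/24)² = (335/24)² = 112225/576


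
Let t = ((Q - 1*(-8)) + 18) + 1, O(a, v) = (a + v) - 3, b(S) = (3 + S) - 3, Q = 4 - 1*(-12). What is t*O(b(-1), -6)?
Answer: -430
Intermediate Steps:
Q = 16 (Q = 4 + 12 = 16)
b(S) = S
O(a, v) = -3 + a + v
t = 43 (t = ((16 - 1*(-8)) + 18) + 1 = ((16 + 8) + 18) + 1 = (24 + 18) + 1 = 42 + 1 = 43)
t*O(b(-1), -6) = 43*(-3 - 1 - 6) = 43*(-10) = -430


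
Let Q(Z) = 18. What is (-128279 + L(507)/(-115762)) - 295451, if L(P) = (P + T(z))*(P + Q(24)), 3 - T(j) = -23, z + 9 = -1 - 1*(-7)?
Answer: -49052112085/115762 ≈ -4.2373e+5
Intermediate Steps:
z = -3 (z = -9 + (-1 - 1*(-7)) = -9 + (-1 + 7) = -9 + 6 = -3)
T(j) = 26 (T(j) = 3 - 1*(-23) = 3 + 23 = 26)
L(P) = (18 + P)*(26 + P) (L(P) = (P + 26)*(P + 18) = (26 + P)*(18 + P) = (18 + P)*(26 + P))
(-128279 + L(507)/(-115762)) - 295451 = (-128279 + (468 + 507**2 + 44*507)/(-115762)) - 295451 = (-128279 + (468 + 257049 + 22308)*(-1/115762)) - 295451 = (-128279 + 279825*(-1/115762)) - 295451 = (-128279 - 279825/115762) - 295451 = -14850113423/115762 - 295451 = -49052112085/115762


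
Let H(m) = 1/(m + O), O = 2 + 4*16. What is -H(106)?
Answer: -1/172 ≈ -0.0058140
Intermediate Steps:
O = 66 (O = 2 + 64 = 66)
H(m) = 1/(66 + m) (H(m) = 1/(m + 66) = 1/(66 + m))
-H(106) = -1/(66 + 106) = -1/172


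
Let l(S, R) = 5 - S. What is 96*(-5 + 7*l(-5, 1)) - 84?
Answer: 6156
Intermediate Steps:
96*(-5 + 7*l(-5, 1)) - 84 = 96*(-5 + 7*(5 - 1*(-5))) - 84 = 96*(-5 + 7*(5 + 5)) - 84 = 96*(-5 + 7*10) - 84 = 96*(-5 + 70) - 84 = 96*65 - 84 = 6240 - 84 = 6156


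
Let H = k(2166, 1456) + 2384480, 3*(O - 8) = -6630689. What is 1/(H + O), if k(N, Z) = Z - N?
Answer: 3/520645 ≈ 5.7621e-6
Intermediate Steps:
O = -6630665/3 (O = 8 + (⅓)*(-6630689) = 8 - 6630689/3 = -6630665/3 ≈ -2.2102e+6)
H = 2383770 (H = (1456 - 1*2166) + 2384480 = (1456 - 2166) + 2384480 = -710 + 2384480 = 2383770)
1/(H + O) = 1/(2383770 - 6630665/3) = 1/(520645/3) = 3/520645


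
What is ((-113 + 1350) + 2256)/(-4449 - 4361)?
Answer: -3493/8810 ≈ -0.39648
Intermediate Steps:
((-113 + 1350) + 2256)/(-4449 - 4361) = (1237 + 2256)/(-8810) = 3493*(-1/8810) = -3493/8810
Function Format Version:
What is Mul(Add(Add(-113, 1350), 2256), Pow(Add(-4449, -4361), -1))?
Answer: Rational(-3493, 8810) ≈ -0.39648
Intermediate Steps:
Mul(Add(Add(-113, 1350), 2256), Pow(Add(-4449, -4361), -1)) = Mul(Add(1237, 2256), Pow(-8810, -1)) = Mul(3493, Rational(-1, 8810)) = Rational(-3493, 8810)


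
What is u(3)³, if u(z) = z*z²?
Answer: 19683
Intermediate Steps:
u(z) = z³
u(3)³ = (3³)³ = 27³ = 19683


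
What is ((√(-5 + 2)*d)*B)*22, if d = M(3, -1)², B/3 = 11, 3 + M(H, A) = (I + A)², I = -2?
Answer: 26136*I*√3 ≈ 45269.0*I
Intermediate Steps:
M(H, A) = -3 + (-2 + A)²
B = 33 (B = 3*11 = 33)
d = 36 (d = (-3 + (-2 - 1)²)² = (-3 + (-3)²)² = (-3 + 9)² = 6² = 36)
((√(-5 + 2)*d)*B)*22 = ((√(-5 + 2)*36)*33)*22 = ((√(-3)*36)*33)*22 = (((I*√3)*36)*33)*22 = ((36*I*√3)*33)*22 = (1188*I*√3)*22 = 26136*I*√3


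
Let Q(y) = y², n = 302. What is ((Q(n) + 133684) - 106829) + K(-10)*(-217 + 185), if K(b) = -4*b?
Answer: 116779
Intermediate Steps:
((Q(n) + 133684) - 106829) + K(-10)*(-217 + 185) = ((302² + 133684) - 106829) + (-4*(-10))*(-217 + 185) = ((91204 + 133684) - 106829) + 40*(-32) = (224888 - 106829) - 1280 = 118059 - 1280 = 116779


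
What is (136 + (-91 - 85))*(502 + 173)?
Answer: -27000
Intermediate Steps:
(136 + (-91 - 85))*(502 + 173) = (136 - 176)*675 = -40*675 = -27000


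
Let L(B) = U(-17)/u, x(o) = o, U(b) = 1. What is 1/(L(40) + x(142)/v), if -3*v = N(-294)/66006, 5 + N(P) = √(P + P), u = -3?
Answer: 180761883/1016553982881451 - 506134008*I*√3/1016553982881451 ≈ 1.7782e-7 - 8.6237e-7*I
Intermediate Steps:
N(P) = -5 + √2*√P (N(P) = -5 + √(P + P) = -5 + √(2*P) = -5 + √2*√P)
L(B) = -⅓ (L(B) = 1/(-3) = 1*(-⅓) = -⅓)
v = 5/198018 - 7*I*√3/99009 (v = -(-5 + √2*√(-294))/(3*66006) = -(-5 + √2*(7*I*√6))/(3*66006) = -(-5 + 14*I*√3)/(3*66006) = -(-5/66006 + 7*I*√3/33003)/3 = 5/198018 - 7*I*√3/99009 ≈ 2.525e-5 - 0.00012246*I)
1/(L(40) + x(142)/v) = 1/(-⅓ + 142/(5/198018 - 7*I*√3/99009))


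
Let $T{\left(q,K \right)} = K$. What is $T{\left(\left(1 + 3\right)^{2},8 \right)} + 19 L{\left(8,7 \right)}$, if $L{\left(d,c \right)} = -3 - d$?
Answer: $-201$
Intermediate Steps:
$T{\left(\left(1 + 3\right)^{2},8 \right)} + 19 L{\left(8,7 \right)} = 8 + 19 \left(-3 - 8\right) = 8 + 19 \left(-11\right) = 8 - 209 = -201$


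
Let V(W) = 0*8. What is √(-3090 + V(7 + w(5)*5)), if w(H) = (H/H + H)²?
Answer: I*√3090 ≈ 55.588*I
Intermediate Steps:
w(H) = (1 + H)²
V(W) = 0
√(-3090 + V(7 + w(5)*5)) = √(-3090 + 0) = √(-3090) = I*√3090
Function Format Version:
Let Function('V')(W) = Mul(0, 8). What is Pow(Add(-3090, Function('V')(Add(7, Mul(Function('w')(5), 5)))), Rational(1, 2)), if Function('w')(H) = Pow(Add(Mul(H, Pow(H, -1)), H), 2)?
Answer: Mul(I, Pow(3090, Rational(1, 2))) ≈ Mul(55.588, I)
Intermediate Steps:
Function('w')(H) = Pow(Add(1, H), 2)
Function('V')(W) = 0
Pow(Add(-3090, Function('V')(Add(7, Mul(Function('w')(5), 5)))), Rational(1, 2)) = Pow(Add(-3090, 0), Rational(1, 2)) = Pow(-3090, Rational(1, 2)) = Mul(I, Pow(3090, Rational(1, 2)))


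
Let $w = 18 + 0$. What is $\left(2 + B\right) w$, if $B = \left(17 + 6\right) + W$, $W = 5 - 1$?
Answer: $522$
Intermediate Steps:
$W = 4$
$B = 27$ ($B = \left(17 + 6\right) + 4 = 23 + 4 = 27$)
$w = 18$
$\left(2 + B\right) w = \left(2 + 27\right) 18 = 29 \cdot 18 = 522$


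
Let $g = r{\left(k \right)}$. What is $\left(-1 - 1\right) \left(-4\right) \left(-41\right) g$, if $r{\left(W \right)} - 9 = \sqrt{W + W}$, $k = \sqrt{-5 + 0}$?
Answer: $-2952 - 328 \sqrt[4]{5} \left(1 + i\right) \approx -3442.5 - 490.47 i$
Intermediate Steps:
$k = i \sqrt{5}$ ($k = \sqrt{-5} = i \sqrt{5} \approx 2.2361 i$)
$r{\left(W \right)} = 9 + \sqrt{2} \sqrt{W}$ ($r{\left(W \right)} = 9 + \sqrt{W + W} = 9 + \sqrt{2 W} = 9 + \sqrt{2} \sqrt{W}$)
$g = 9 + \sqrt{2} \sqrt[4]{5} \sqrt{i}$ ($g = 9 + \sqrt{2} \sqrt{i \sqrt{5}} = 9 + \sqrt{2} \sqrt[4]{5} \sqrt{i} \approx 10.495 + 1.4953 i$)
$\left(-1 - 1\right) \left(-4\right) \left(-41\right) g = \left(-1 - 1\right) \left(-4\right) \left(-41\right) \left(9 + \sqrt[4]{5} \left(1 + i\right)\right) = \left(-2\right) \left(-4\right) \left(-41\right) \left(9 + \sqrt[4]{5} \left(1 + i\right)\right) = 8 \left(-41\right) \left(9 + \sqrt[4]{5} \left(1 + i\right)\right) = - 328 \left(9 + \sqrt[4]{5} \left(1 + i\right)\right) = -2952 - 328 \sqrt[4]{5} \left(1 + i\right)$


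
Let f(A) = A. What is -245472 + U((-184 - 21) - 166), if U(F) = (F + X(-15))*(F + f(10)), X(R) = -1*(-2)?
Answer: -112263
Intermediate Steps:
X(R) = 2
U(F) = (2 + F)*(10 + F) (U(F) = (F + 2)*(F + 10) = (2 + F)*(10 + F))
-245472 + U((-184 - 21) - 166) = -245472 + (20 + ((-184 - 21) - 166)² + 12*((-184 - 21) - 166)) = -245472 + (20 + (-205 - 166)² + 12*(-205 - 166)) = -245472 + (20 + (-371)² + 12*(-371)) = -245472 + (20 + 137641 - 4452) = -245472 + 133209 = -112263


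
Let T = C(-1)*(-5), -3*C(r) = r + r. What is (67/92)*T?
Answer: -335/138 ≈ -2.4275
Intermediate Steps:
C(r) = -2*r/3 (C(r) = -(r + r)/3 = -2*r/3)
T = -10/3 (T = -2/3*(-1)*(-5) = (2/3)*(-5) = -10/3 ≈ -3.3333)
(67/92)*T = (67/92)*(-10/3) = -335/138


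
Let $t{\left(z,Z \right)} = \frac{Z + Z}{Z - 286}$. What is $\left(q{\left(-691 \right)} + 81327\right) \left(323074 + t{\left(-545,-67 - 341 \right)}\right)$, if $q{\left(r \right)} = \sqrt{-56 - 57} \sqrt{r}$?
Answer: $\frac{9117332983122}{347} - \frac{112107086 \sqrt{78083}}{347} \approx 2.6184 \cdot 10^{10}$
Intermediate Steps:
$q{\left(r \right)} = i \sqrt{113} \sqrt{r}$ ($q{\left(r \right)} = \sqrt{-113} \sqrt{r} = i \sqrt{113} \sqrt{r}$)
$t{\left(z,Z \right)} = \frac{2 Z}{-286 + Z}$
$\left(q{\left(-691 \right)} + 81327\right) \left(323074 + t{\left(-545,-67 - 341 \right)}\right) = \left(i \sqrt{113} \sqrt{-691} + 81327\right) \left(323074 + \frac{2 \left(-67 - 341\right)}{-286 - 408}\right) = \left(i \sqrt{113} i \sqrt{691} + 81327\right) \left(323074 + 2 \left(-408\right) \frac{1}{-286 - 408}\right) = \left(- \sqrt{78083} + 81327\right) \left(323074 + 2 \left(-408\right) \frac{1}{-694}\right) = \left(81327 - \sqrt{78083}\right) \left(323074 + 2 \left(-408\right) \left(- \frac{1}{694}\right)\right) = \left(81327 - \sqrt{78083}\right) \left(323074 + \frac{408}{347}\right) = \left(81327 - \sqrt{78083}\right) \frac{112107086}{347} = \frac{9117332983122}{347} - \frac{112107086 \sqrt{78083}}{347}$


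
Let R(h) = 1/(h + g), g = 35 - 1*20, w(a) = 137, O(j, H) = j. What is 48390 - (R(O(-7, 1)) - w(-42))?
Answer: 388215/8 ≈ 48527.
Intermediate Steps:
g = 15 (g = 35 - 20 = 15)
R(h) = 1/(15 + h) (R(h) = 1/(h + 15) = 1/(15 + h))
48390 - (R(O(-7, 1)) - w(-42)) = 48390 - (1/(15 - 7) - 1*137) = 48390 - (1/8 - 137) = 48390 - 1*(-1095/8) = 48390 + 1095/8 = 388215/8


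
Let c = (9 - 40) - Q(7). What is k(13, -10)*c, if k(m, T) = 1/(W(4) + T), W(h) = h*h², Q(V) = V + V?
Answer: -⅚ ≈ -0.83333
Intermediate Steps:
Q(V) = 2*V
W(h) = h³
k(m, T) = 1/(64 + T) (k(m, T) = 1/(4³ + T) = 1/(64 + T))
c = -45 (c = (9 - 40) - 2*7 = -31 - 1*14 = -31 - 14 = -45)
k(13, -10)*c = -45/(64 - 10) = -45/54 = (1/54)*(-45) = -⅚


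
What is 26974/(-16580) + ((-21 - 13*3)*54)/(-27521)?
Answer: -344316127/228149090 ≈ -1.5092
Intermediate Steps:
26974/(-16580) + ((-21 - 13*3)*54)/(-27521) = 26974*(-1/16580) + ((-21 - 39)*54)*(-1/27521) = -13487/8290 - 60*54*(-1/27521) = -13487/8290 - 3240*(-1/27521) = -13487/8290 + 3240/27521 = -344316127/228149090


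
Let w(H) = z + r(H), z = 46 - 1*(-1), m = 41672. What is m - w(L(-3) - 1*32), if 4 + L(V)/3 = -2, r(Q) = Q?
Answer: 41675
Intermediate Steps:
L(V) = -18 (L(V) = -12 + 3*(-2) = -12 - 6 = -18)
z = 47 (z = 46 + 1 = 47)
w(H) = 47 + H
m - w(L(-3) - 1*32) = 41672 - (47 + (-18 - 1*32)) = 41672 - (47 + (-18 - 32)) = 41672 - (47 - 50) = 41672 - 1*(-3) = 41672 + 3 = 41675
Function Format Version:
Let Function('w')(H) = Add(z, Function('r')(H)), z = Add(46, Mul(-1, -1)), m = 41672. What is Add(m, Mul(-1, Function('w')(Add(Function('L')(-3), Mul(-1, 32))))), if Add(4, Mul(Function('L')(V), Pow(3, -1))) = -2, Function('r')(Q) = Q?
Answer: 41675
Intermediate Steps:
Function('L')(V) = -18 (Function('L')(V) = Add(-12, Mul(3, -2)) = Add(-12, -6) = -18)
z = 47 (z = Add(46, 1) = 47)
Function('w')(H) = Add(47, H)
Add(m, Mul(-1, Function('w')(Add(Function('L')(-3), Mul(-1, 32))))) = Add(41672, Mul(-1, Add(47, Add(-18, Mul(-1, 32))))) = Add(41672, Mul(-1, Add(47, Add(-18, -32)))) = Add(41672, Mul(-1, Add(47, -50))) = Add(41672, Mul(-1, -3)) = Add(41672, 3) = 41675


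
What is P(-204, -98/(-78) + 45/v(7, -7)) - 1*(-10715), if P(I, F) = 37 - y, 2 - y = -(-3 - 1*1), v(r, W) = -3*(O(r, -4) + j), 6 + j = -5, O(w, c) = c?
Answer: 10754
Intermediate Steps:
j = -11 (j = -6 - 5 = -11)
v(r, W) = 45 (v(r, W) = -3*(-4 - 11) = -3*(-15) = 45)
y = -2 (y = 2 - (-1)*(-3 - 1*1) = 2 - (-1)*(-3 - 1) = 2 - (-1)*(-4) = 2 - 1*4 = 2 - 4 = -2)
P(I, F) = 39 (P(I, F) = 37 - 1*(-2) = 37 + 2 = 39)
P(-204, -98/(-78) + 45/v(7, -7)) - 1*(-10715) = 39 - 1*(-10715) = 39 + 10715 = 10754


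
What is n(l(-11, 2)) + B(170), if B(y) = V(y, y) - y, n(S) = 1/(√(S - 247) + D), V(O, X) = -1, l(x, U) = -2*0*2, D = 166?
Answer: (-171*√247 + 28385*I)/(√247 - 166*I) ≈ -170.99 - 0.00056528*I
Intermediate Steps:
l(x, U) = 0 (l(x, U) = 0*2 = 0)
n(S) = 1/(166 + √(-247 + S)) (n(S) = 1/(√(S - 247) + 166) = 1/(√(-247 + S) + 166) = 1/(166 + √(-247 + S)))
B(y) = -1 - y
n(l(-11, 2)) + B(170) = 1/(166 + √(-247 + 0)) + (-1 - 1*170) = 1/(166 + √(-247)) + (-1 - 170) = 1/(166 + I*√247) - 171 = -171 + 1/(166 + I*√247)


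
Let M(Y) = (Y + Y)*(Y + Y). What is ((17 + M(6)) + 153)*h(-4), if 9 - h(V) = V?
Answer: 4082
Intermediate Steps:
M(Y) = 4*Y**2 (M(Y) = (2*Y)*(2*Y) = 4*Y**2)
h(V) = 9 - V
((17 + M(6)) + 153)*h(-4) = ((17 + 4*6**2) + 153)*(9 - 1*(-4)) = ((17 + 4*36) + 153)*(9 + 4) = ((17 + 144) + 153)*13 = (161 + 153)*13 = 314*13 = 4082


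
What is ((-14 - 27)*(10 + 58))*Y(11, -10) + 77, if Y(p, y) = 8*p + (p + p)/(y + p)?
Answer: -306603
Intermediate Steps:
Y(p, y) = 8*p + 2*p/(p + y) (Y(p, y) = 8*p + (2*p)/(p + y) = 8*p + 2*p/(p + y))
((-14 - 27)*(10 + 58))*Y(11, -10) + 77 = ((-14 - 27)*(10 + 58))*(2*11*(1 + 4*11 + 4*(-10))/(11 - 10)) + 77 = (-41*68)*(2*11*(1 + 44 - 40)/1) + 77 = -5576*11*5 + 77 = -2788*110 + 77 = -306680 + 77 = -306603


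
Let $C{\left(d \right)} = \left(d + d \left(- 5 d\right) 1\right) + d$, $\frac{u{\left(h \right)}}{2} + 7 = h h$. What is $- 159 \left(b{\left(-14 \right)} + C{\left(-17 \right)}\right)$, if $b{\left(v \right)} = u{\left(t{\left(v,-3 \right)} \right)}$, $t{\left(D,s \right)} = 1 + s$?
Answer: $236115$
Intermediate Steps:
$u{\left(h \right)} = -14 + 2 h^{2}$ ($u{\left(h \right)} = -14 + 2 h h = -14 + 2 h^{2}$)
$b{\left(v \right)} = -6$ ($b{\left(v \right)} = -14 + 2 \left(1 - 3\right)^{2} = -14 + 2 \left(-2\right)^{2} = -14 + 2 \cdot 4 = -14 + 8 = -6$)
$C{\left(d \right)} = - 5 d^{2} + 2 d$ ($C{\left(d \right)} = \left(d + - 5 d^{2} \cdot 1\right) + d = \left(d - 5 d^{2}\right) + d = - 5 d^{2} + 2 d$)
$- 159 \left(b{\left(-14 \right)} + C{\left(-17 \right)}\right) = - 159 \left(-6 - 17 \left(2 - -85\right)\right) = - 159 \left(-6 - 17 \left(2 + 85\right)\right) = - 159 \left(-6 - 1479\right) = \left(-159\right) \left(-1485\right) = 236115$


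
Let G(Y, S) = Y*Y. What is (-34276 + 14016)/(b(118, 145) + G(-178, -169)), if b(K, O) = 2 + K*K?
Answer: -2026/4561 ≈ -0.44420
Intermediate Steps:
b(K, O) = 2 + K**2
G(Y, S) = Y**2
(-34276 + 14016)/(b(118, 145) + G(-178, -169)) = (-34276 + 14016)/((2 + 118**2) + (-178)**2) = -20260/((2 + 13924) + 31684) = -20260/(13926 + 31684) = -20260/45610 = -20260*1/45610 = -2026/4561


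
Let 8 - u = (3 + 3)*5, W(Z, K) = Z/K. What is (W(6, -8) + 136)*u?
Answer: -5951/2 ≈ -2975.5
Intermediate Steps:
u = -22 (u = 8 - (3 + 3)*5 = 8 - 6*5 = 8 - 1*30 = 8 - 30 = -22)
(W(6, -8) + 136)*u = (6/(-8) + 136)*(-22) = (6*(-⅛) + 136)*(-22) = (-¾ + 136)*(-22) = (541/4)*(-22) = -5951/2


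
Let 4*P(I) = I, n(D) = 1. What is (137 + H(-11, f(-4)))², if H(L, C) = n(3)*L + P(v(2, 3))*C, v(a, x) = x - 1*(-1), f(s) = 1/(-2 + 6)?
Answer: 255025/16 ≈ 15939.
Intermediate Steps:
f(s) = ¼ (f(s) = 1/4 = ¼)
v(a, x) = 1 + x (v(a, x) = x + 1 = 1 + x)
P(I) = I/4
H(L, C) = C + L (H(L, C) = 1*L + ((1 + 3)/4)*C = L + ((¼)*4)*C = L + 1*C = L + C = C + L)
(137 + H(-11, f(-4)))² = (137 + (¼ - 11))² = (137 - 43/4)² = (505/4)² = 255025/16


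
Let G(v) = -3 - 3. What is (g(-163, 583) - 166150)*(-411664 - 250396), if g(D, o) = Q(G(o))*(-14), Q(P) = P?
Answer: 109945655960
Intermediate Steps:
G(v) = -6
g(D, o) = 84 (g(D, o) = -6*(-14) = 84)
(g(-163, 583) - 166150)*(-411664 - 250396) = (84 - 166150)*(-411664 - 250396) = -166066*(-662060) = 109945655960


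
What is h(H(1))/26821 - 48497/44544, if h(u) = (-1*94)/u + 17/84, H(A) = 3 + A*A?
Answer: -3037476881/2787667456 ≈ -1.0896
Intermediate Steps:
H(A) = 3 + A²
h(u) = 17/84 - 94/u (h(u) = -94/u + 17*(1/84) = -94/u + 17/84 = 17/84 - 94/u)
h(H(1))/26821 - 48497/44544 = (17/84 - 94/(3 + 1²))/26821 - 48497/44544 = (17/84 - 94/(3 + 1))*(1/26821) - 48497*1/44544 = (17/84 - 94/4)*(1/26821) - 48497/44544 = (17/84 - 94*¼)*(1/26821) - 48497/44544 = (17/84 - 47/2)*(1/26821) - 48497/44544 = -1957/84*1/26821 - 48497/44544 = -1957/2252964 - 48497/44544 = -3037476881/2787667456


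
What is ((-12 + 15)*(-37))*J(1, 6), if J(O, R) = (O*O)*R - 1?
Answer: -555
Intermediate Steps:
J(O, R) = -1 + R*O**2 (J(O, R) = O**2*R - 1 = R*O**2 - 1 = -1 + R*O**2)
((-12 + 15)*(-37))*J(1, 6) = ((-12 + 15)*(-37))*(-1 + 6*1**2) = (3*(-37))*(-1 + 6*1) = -111*(-1 + 6) = -111*5 = -555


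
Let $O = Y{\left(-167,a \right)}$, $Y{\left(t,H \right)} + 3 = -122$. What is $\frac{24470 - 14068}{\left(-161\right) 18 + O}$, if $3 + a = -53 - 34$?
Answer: $- \frac{10402}{3023} \approx -3.441$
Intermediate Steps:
$a = -90$ ($a = -3 - 87 = -90$)
$Y{\left(t,H \right)} = -125$ ($Y{\left(t,H \right)} = -3 - 122 = -125$)
$O = -125$
$\frac{24470 - 14068}{\left(-161\right) 18 + O} = \frac{24470 - 14068}{\left(-161\right) 18 - 125} = \frac{10402}{-2898 - 125} = \frac{10402}{-3023} = 10402 \left(- \frac{1}{3023}\right) = - \frac{10402}{3023}$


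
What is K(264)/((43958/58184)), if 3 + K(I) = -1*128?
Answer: -3811052/21979 ≈ -173.40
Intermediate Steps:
K(I) = -131 (K(I) = -3 - 1*128 = -3 - 128 = -131)
K(264)/((43958/58184)) = -131/(43958/58184) = -131/(43958*(1/58184)) = -131/21979/29092 = -131*29092/21979 = -3811052/21979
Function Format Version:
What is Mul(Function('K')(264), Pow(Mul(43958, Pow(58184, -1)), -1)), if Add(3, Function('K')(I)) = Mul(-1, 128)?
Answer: Rational(-3811052, 21979) ≈ -173.40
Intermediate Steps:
Function('K')(I) = -131 (Function('K')(I) = Add(-3, Mul(-1, 128)) = Add(-3, -128) = -131)
Mul(Function('K')(264), Pow(Mul(43958, Pow(58184, -1)), -1)) = Mul(-131, Pow(Mul(43958, Pow(58184, -1)), -1)) = Mul(-131, Pow(Mul(43958, Rational(1, 58184)), -1)) = Mul(-131, Pow(Rational(21979, 29092), -1)) = Mul(-131, Rational(29092, 21979)) = Rational(-3811052, 21979)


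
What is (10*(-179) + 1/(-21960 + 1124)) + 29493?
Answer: 577219707/20836 ≈ 27703.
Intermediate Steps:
(10*(-179) + 1/(-21960 + 1124)) + 29493 = (-1790 + 1/(-20836)) + 29493 = (-1790 - 1/20836) + 29493 = -37296441/20836 + 29493 = 577219707/20836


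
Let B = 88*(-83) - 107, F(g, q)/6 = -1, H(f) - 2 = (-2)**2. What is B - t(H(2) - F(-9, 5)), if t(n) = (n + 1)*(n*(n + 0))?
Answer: -9283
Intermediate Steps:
H(f) = 6 (H(f) = 2 + (-2)**2 = 2 + 4 = 6)
F(g, q) = -6 (F(g, q) = 6*(-1) = -6)
B = -7411 (B = -7304 - 107 = -7411)
t(n) = n**2*(1 + n) (t(n) = (1 + n)*(n*n) = (1 + n)*n**2 = n**2*(1 + n))
B - t(H(2) - F(-9, 5)) = -7411 - (6 - 1*(-6))**2*(1 + (6 - 1*(-6))) = -7411 - (6 + 6)**2*(1 + (6 + 6)) = -7411 - 12**2*(1 + 12) = -7411 - 144*13 = -7411 - 1*1872 = -7411 - 1872 = -9283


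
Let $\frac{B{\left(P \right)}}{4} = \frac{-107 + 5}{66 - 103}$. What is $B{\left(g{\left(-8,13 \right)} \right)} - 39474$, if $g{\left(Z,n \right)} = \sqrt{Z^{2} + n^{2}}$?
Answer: $- \frac{1460130}{37} \approx -39463.0$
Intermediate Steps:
$B{\left(P \right)} = \frac{408}{37}$ ($B{\left(P \right)} = 4 \frac{-107 + 5}{66 - 103} = 4 \left(- \frac{102}{-37}\right) = 4 \left(\left(-102\right) \left(- \frac{1}{37}\right)\right) = 4 \cdot \frac{102}{37} = \frac{408}{37}$)
$B{\left(g{\left(-8,13 \right)} \right)} - 39474 = \frac{408}{37} - 39474 = - \frac{1460130}{37}$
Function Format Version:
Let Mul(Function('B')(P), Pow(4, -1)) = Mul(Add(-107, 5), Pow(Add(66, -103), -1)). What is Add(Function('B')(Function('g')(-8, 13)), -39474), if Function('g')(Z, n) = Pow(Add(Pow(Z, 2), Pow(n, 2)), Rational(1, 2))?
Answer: Rational(-1460130, 37) ≈ -39463.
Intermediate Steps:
Function('B')(P) = Rational(408, 37) (Function('B')(P) = Mul(4, Mul(Add(-107, 5), Pow(Add(66, -103), -1))) = Mul(4, Mul(-102, Pow(-37, -1))) = Mul(4, Mul(-102, Rational(-1, 37))) = Mul(4, Rational(102, 37)) = Rational(408, 37))
Add(Function('B')(Function('g')(-8, 13)), -39474) = Add(Rational(408, 37), -39474) = Rational(-1460130, 37)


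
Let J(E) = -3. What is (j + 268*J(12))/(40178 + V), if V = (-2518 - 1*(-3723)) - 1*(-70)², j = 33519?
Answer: 10905/12161 ≈ 0.89672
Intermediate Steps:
V = -3695 (V = (-2518 + 3723) - 1*4900 = 1205 - 4900 = -3695)
(j + 268*J(12))/(40178 + V) = (33519 + 268*(-3))/(40178 - 3695) = (33519 - 804)/36483 = 32715*(1/36483) = 10905/12161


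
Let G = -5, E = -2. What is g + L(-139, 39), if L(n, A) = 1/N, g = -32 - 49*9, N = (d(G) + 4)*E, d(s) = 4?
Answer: -7569/16 ≈ -473.06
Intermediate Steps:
N = -16 (N = (4 + 4)*(-2) = 8*(-2) = -16)
g = -473 (g = -32 - 441 = -473)
L(n, A) = -1/16 (L(n, A) = 1/(-16) = -1/16)
g + L(-139, 39) = -473 - 1/16 = -7569/16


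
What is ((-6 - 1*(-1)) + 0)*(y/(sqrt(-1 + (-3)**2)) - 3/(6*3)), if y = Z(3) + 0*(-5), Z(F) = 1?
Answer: 5/6 - 5*sqrt(2)/4 ≈ -0.93443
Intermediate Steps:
y = 1 (y = 1 + 0*(-5) = 1 + 0 = 1)
((-6 - 1*(-1)) + 0)*(y/(sqrt(-1 + (-3)**2)) - 3/(6*3)) = ((-6 - 1*(-1)) + 0)*(1/sqrt(-1 + (-3)**2) - 3/(6*3)) = ((-6 + 1) + 0)*(1/sqrt(-1 + 9) - 3/18) = (-5 + 0)*(1/sqrt(8) - 3*1/18) = -5*(1/(2*sqrt(2)) - 1/6) = -5*(1*(sqrt(2)/4) - 1/6) = -5*(sqrt(2)/4 - 1/6) = -5*(-1/6 + sqrt(2)/4) = 5/6 - 5*sqrt(2)/4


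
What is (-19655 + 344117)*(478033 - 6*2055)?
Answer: 151102926786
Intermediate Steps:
(-19655 + 344117)*(478033 - 6*2055) = 324462*(478033 - 12330) = 324462*465703 = 151102926786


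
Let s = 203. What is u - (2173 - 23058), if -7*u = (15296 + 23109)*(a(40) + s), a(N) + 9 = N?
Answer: -8840575/7 ≈ -1.2629e+6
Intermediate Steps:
a(N) = -9 + N
u = -8986770/7 (u = -(15296 + 23109)*((-9 + 40) + 203)/7 = -38405*(31 + 203)/7 = -38405*234/7 = -1/7*8986770 = -8986770/7 ≈ -1.2838e+6)
u - (2173 - 23058) = -8986770/7 - (2173 - 23058) = -8986770/7 - 1*(-20885) = -8986770/7 + 20885 = -8840575/7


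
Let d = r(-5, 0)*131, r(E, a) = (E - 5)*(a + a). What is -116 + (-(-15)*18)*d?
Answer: -116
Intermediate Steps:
r(E, a) = 2*a*(-5 + E) (r(E, a) = (-5 + E)*(2*a) = 2*a*(-5 + E))
d = 0 (d = (2*0*(-5 - 5))*131 = (2*0*(-10))*131 = 0*131 = 0)
-116 + (-(-15)*18)*d = -116 - (-15)*18*0 = -116 - 3*(-90)*0 = -116 + 270*0 = -116 + 0 = -116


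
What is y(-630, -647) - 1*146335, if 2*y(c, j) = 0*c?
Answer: -146335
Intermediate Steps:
y(c, j) = 0 (y(c, j) = (0*c)/2 = (½)*0 = 0)
y(-630, -647) - 1*146335 = 0 - 1*146335 = 0 - 146335 = -146335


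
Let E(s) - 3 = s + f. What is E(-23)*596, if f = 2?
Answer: -10728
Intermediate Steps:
E(s) = 5 + s (E(s) = 3 + (s + 2) = 3 + (2 + s) = 5 + s)
E(-23)*596 = (5 - 23)*596 = -18*596 = -10728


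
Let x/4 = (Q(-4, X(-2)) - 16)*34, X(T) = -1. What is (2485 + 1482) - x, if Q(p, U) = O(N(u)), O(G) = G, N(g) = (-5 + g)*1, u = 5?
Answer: 6143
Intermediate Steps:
N(g) = -5 + g
Q(p, U) = 0 (Q(p, U) = -5 + 5 = 0)
x = -2176 (x = 4*((0 - 16)*34) = 4*(-16*34) = 4*(-544) = -2176)
(2485 + 1482) - x = (2485 + 1482) - 1*(-2176) = 3967 + 2176 = 6143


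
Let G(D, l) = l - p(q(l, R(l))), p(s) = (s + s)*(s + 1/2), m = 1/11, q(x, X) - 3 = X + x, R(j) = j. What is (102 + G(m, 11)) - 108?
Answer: -1270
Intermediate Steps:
q(x, X) = 3 + X + x (q(x, X) = 3 + (X + x) = 3 + X + x)
m = 1/11 ≈ 0.090909
p(s) = 2*s*(½ + s) (p(s) = (2*s)*(s + ½) = (2*s)*(½ + s) = 2*s*(½ + s))
G(D, l) = l - (3 + 2*l)*(7 + 4*l) (G(D, l) = l - (3 + l + l)*(1 + 2*(3 + l + l)) = l - (3 + 2*l)*(1 + 2*(3 + 2*l)) = l - (3 + 2*l)*(1 + (6 + 4*l)) = l - (3 + 2*l)*(7 + 4*l))
(102 + G(m, 11)) - 108 = (102 + (11 - (3 + 2*11)*(7 + 4*11))) - 108 = (102 + (11 - (3 + 22)*(7 + 44))) - 108 = (102 + (11 - 1*25*51)) - 108 = (102 + (11 - 1275)) - 108 = (102 - 1264) - 108 = -1162 - 108 = -1270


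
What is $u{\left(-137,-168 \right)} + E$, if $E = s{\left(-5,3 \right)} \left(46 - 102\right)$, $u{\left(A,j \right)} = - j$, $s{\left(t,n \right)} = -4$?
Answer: $392$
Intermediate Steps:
$E = 224$ ($E = - 4 \left(46 - 102\right) = \left(-4\right) \left(-56\right) = 224$)
$u{\left(-137,-168 \right)} + E = \left(-1\right) \left(-168\right) + 224 = 168 + 224 = 392$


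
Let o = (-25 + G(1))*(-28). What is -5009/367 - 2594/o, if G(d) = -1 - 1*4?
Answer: -2579779/154140 ≈ -16.737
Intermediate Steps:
G(d) = -5 (G(d) = -1 - 4 = -5)
o = 840 (o = (-25 - 5)*(-28) = -30*(-28) = 840)
-5009/367 - 2594/o = -5009/367 - 2594/840 = -5009*1/367 - 2594*1/840 = -5009/367 - 1297/420 = -2579779/154140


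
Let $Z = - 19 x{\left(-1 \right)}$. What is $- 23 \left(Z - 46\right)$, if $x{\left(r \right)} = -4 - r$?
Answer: $-253$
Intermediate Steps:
$Z = 57$ ($Z = - 19 \left(-4 - -1\right) = - 19 \left(-4 + 1\right) = \left(-19\right) \left(-3\right) = 57$)
$- 23 \left(Z - 46\right) = - 23 \left(57 - 46\right) = \left(-23\right) 11 = -253$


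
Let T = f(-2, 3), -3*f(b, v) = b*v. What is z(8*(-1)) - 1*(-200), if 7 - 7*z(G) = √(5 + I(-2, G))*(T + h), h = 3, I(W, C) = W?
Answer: 201 - 5*√3/7 ≈ 199.76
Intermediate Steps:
f(b, v) = -b*v/3
T = 2 (T = -⅓*(-2)*3 = 2)
z(G) = 1 - 5*√3/7 (z(G) = 1 - √(5 - 2)*(2 + 3)/7 = 1 - √3*5/7 = 1 - 5*√3/7)
z(8*(-1)) - 1*(-200) = (1 - 5*√3/7) - 1*(-200) = (1 - 5*√3/7) + 200 = 201 - 5*√3/7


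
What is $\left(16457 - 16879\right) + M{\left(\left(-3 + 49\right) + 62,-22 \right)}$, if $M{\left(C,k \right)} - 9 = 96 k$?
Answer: $-2525$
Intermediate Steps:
$M{\left(C,k \right)} = 9 + 96 k$
$\left(16457 - 16879\right) + M{\left(\left(-3 + 49\right) + 62,-22 \right)} = \left(16457 - 16879\right) + \left(9 + 96 \left(-22\right)\right) = -422 + \left(9 - 2112\right) = -422 - 2103 = -2525$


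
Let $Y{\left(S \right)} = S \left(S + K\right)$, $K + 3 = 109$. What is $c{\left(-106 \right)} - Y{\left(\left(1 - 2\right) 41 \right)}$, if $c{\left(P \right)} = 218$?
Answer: $2883$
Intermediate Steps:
$K = 106$ ($K = -3 + 109 = 106$)
$Y{\left(S \right)} = S \left(106 + S\right)$ ($Y{\left(S \right)} = S \left(S + 106\right) = S \left(106 + S\right)$)
$c{\left(-106 \right)} - Y{\left(\left(1 - 2\right) 41 \right)} = 218 - \left(1 - 2\right) 41 \left(106 + \left(1 - 2\right) 41\right) = 218 - \left(-1\right) 41 \left(106 - 41\right) = 218 - - 41 \left(106 - 41\right) = 218 - \left(-41\right) 65 = 218 - -2665 = 218 + 2665 = 2883$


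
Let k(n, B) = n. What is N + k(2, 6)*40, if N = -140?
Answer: -60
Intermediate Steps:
N + k(2, 6)*40 = -140 + 2*40 = -140 + 80 = -60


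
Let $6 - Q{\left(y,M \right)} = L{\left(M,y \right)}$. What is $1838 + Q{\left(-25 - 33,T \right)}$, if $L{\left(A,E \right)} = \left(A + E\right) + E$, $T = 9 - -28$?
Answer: $1923$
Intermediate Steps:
$T = 37$ ($T = 9 + 28 = 37$)
$L{\left(A,E \right)} = A + 2 E$
$Q{\left(y,M \right)} = 6 - M - 2 y$ ($Q{\left(y,M \right)} = 6 - \left(M + 2 y\right) = 6 - M - 2 y$)
$1838 + Q{\left(-25 - 33,T \right)} = 1838 - \left(31 + 2 \left(-25 - 33\right)\right) = 1838 - -85 = 1838 + \left(6 - 37 + 116\right) = 1838 + 85 = 1923$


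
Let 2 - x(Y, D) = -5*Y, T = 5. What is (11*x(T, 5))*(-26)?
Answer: -7722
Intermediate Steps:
x(Y, D) = 2 + 5*Y (x(Y, D) = 2 - (-5)*Y = 2 + 5*Y)
(11*x(T, 5))*(-26) = (11*(2 + 5*5))*(-26) = (11*(2 + 25))*(-26) = (11*27)*(-26) = 297*(-26) = -7722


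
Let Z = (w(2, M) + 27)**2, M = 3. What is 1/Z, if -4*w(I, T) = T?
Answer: 16/11025 ≈ 0.0014512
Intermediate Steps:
w(I, T) = -T/4
Z = 11025/16 (Z = (-1/4*3 + 27)**2 = (-3/4 + 27)**2 = (105/4)**2 = 11025/16 ≈ 689.06)
1/Z = 1/(11025/16) = 16/11025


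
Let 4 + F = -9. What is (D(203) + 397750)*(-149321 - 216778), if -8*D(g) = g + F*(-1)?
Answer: -145605992577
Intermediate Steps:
F = -13 (F = -4 - 9 = -13)
D(g) = -13/8 - g/8 (D(g) = -(g - 13*(-1))/8 = -(g + 13)/8 = -(13 + g)/8 = -13/8 - g/8)
(D(203) + 397750)*(-149321 - 216778) = ((-13/8 - ⅛*203) + 397750)*(-149321 - 216778) = ((-13/8 - 203/8) + 397750)*(-366099) = (-27 + 397750)*(-366099) = 397723*(-366099) = -145605992577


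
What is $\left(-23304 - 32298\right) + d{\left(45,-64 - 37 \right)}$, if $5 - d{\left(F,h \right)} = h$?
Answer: $-55496$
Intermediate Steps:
$d{\left(F,h \right)} = 5 - h$
$\left(-23304 - 32298\right) + d{\left(45,-64 - 37 \right)} = \left(-23304 - 32298\right) + \left(5 - \left(-64 - 37\right)\right) = -55602 + \left(5 - -101\right) = -55602 + \left(5 + 101\right) = -55602 + 106 = -55496$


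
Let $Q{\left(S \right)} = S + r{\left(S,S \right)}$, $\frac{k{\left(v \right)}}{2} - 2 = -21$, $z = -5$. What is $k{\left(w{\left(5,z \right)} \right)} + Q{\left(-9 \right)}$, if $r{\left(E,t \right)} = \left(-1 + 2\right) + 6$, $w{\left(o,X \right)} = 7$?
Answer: $-40$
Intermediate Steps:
$k{\left(v \right)} = -38$ ($k{\left(v \right)} = 4 + 2 \left(-21\right) = 4 - 42 = -38$)
$r{\left(E,t \right)} = 7$ ($r{\left(E,t \right)} = 1 + 6 = 7$)
$Q{\left(S \right)} = 7 + S$ ($Q{\left(S \right)} = S + 7 = 7 + S$)
$k{\left(w{\left(5,z \right)} \right)} + Q{\left(-9 \right)} = -38 + \left(7 - 9\right) = -38 - 2 = -40$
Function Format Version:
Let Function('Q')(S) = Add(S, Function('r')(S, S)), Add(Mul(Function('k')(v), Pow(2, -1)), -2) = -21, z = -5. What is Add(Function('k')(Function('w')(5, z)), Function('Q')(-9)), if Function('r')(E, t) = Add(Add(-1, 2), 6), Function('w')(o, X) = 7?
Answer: -40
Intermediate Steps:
Function('k')(v) = -38 (Function('k')(v) = Add(4, Mul(2, -21)) = Add(4, -42) = -38)
Function('r')(E, t) = 7 (Function('r')(E, t) = Add(1, 6) = 7)
Function('Q')(S) = Add(7, S) (Function('Q')(S) = Add(S, 7) = Add(7, S))
Add(Function('k')(Function('w')(5, z)), Function('Q')(-9)) = Add(-38, Add(7, -9)) = Add(-38, -2) = -40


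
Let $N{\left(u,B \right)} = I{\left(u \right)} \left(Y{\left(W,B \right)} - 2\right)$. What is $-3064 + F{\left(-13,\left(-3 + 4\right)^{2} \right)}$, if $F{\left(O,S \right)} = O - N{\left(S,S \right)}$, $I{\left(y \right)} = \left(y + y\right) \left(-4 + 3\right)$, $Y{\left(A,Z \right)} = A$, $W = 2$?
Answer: $-3077$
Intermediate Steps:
$I{\left(y \right)} = - 2 y$ ($I{\left(y \right)} = 2 y \left(-1\right) = - 2 y$)
$N{\left(u,B \right)} = 0$ ($N{\left(u,B \right)} = - 2 u \left(2 - 2\right) = - 2 u 0 = 0$)
$F{\left(O,S \right)} = O$ ($F{\left(O,S \right)} = O - 0 = O + 0 = O$)
$-3064 + F{\left(-13,\left(-3 + 4\right)^{2} \right)} = -3064 - 13 = -3077$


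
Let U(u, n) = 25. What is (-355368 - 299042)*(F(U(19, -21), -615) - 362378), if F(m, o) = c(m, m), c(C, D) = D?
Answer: 237127426730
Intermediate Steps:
F(m, o) = m
(-355368 - 299042)*(F(U(19, -21), -615) - 362378) = (-355368 - 299042)*(25 - 362378) = -654410*(-362353) = 237127426730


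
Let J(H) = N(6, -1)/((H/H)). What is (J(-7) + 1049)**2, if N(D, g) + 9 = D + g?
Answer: 1092025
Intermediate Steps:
N(D, g) = -9 + D + g (N(D, g) = -9 + (D + g) = -9 + D + g)
J(H) = -4 (J(H) = (-9 + 6 - 1)/((H/H)) = -4/1 = -4*1 = -4)
(J(-7) + 1049)**2 = (-4 + 1049)**2 = 1045**2 = 1092025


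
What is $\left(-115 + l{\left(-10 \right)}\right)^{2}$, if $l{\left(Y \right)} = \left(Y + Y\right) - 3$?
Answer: $19044$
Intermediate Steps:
$l{\left(Y \right)} = -3 + 2 Y$ ($l{\left(Y \right)} = 2 Y - 3 = -3 + 2 Y$)
$\left(-115 + l{\left(-10 \right)}\right)^{2} = \left(-115 + \left(-3 + 2 \left(-10\right)\right)\right)^{2} = \left(-115 - 23\right)^{2} = \left(-138\right)^{2} = 19044$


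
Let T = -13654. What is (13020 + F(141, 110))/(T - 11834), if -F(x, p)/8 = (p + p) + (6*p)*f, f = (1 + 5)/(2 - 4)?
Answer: -6775/6372 ≈ -1.0632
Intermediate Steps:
f = -3 (f = 6/(-2) = 6*(-½) = -3)
F(x, p) = 128*p (F(x, p) = -8*((p + p) + (6*p)*(-3)) = -8*(2*p - 18*p) = -(-128)*p = 128*p)
(13020 + F(141, 110))/(T - 11834) = (13020 + 128*110)/(-13654 - 11834) = (13020 + 14080)/(-25488) = 27100*(-1/25488) = -6775/6372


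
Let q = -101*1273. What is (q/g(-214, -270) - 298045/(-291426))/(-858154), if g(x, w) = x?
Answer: -4691662091/6689864368407 ≈ -0.00070131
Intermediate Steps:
q = -128573
(q/g(-214, -270) - 298045/(-291426))/(-858154) = (-128573/(-214) - 298045/(-291426))/(-858154) = (-128573*(-1/214) - 298045*(-1/291426))*(-1/858154) = (128573/214 + 298045/291426)*(-1/858154) = (9383324182/15591291)*(-1/858154) = -4691662091/6689864368407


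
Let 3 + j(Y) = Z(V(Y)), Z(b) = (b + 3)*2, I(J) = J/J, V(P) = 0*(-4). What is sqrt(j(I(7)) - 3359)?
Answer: 2*I*sqrt(839) ≈ 57.931*I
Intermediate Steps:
V(P) = 0
I(J) = 1
Z(b) = 6 + 2*b (Z(b) = (3 + b)*2 = 6 + 2*b)
j(Y) = 3 (j(Y) = -3 + (6 + 2*0) = -3 + (6 + 0) = -3 + 6 = 3)
sqrt(j(I(7)) - 3359) = sqrt(3 - 3359) = sqrt(-3356) = 2*I*sqrt(839)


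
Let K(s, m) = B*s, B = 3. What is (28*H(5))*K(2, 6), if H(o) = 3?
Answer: 504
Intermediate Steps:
K(s, m) = 3*s
(28*H(5))*K(2, 6) = (28*3)*(3*2) = 84*6 = 504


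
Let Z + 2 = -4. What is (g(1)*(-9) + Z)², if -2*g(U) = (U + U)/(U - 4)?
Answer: 81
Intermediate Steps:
Z = -6 (Z = -2 - 4 = -6)
g(U) = -U/(-4 + U) (g(U) = -(U + U)/(2*(U - 4)) = -2*U/(2*(-4 + U)) = -U/(-4 + U))
(g(1)*(-9) + Z)² = (-1*1/(-4 + 1)*(-9) - 6)² = (-1*1/(-3)*(-9) - 6)² = (-1*1*(-⅓)*(-9) - 6)² = ((⅓)*(-9) - 6)² = (-3 - 6)² = (-9)² = 81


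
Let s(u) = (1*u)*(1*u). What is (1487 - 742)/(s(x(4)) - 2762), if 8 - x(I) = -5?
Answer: -745/2593 ≈ -0.28731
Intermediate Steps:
x(I) = 13 (x(I) = 8 - 1*(-5) = 8 + 5 = 13)
s(u) = u² (s(u) = u*u = u²)
(1487 - 742)/(s(x(4)) - 2762) = (1487 - 742)/(13² - 2762) = 745/(169 - 2762) = 745/(-2593) = 745*(-1/2593) = -745/2593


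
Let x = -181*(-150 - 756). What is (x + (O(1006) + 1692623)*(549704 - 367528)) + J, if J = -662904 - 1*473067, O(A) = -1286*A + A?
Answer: 72853578703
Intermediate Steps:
O(A) = -1285*A
x = 163986 (x = -181*(-906) = 163986)
J = -1135971 (J = -662904 - 473067 = -1135971)
(x + (O(1006) + 1692623)*(549704 - 367528)) + J = (163986 + (-1285*1006 + 1692623)*(549704 - 367528)) - 1135971 = (163986 + (-1292710 + 1692623)*182176) - 1135971 = (163986 + 399913*182176) - 1135971 = (163986 + 72854550688) - 1135971 = 72854714674 - 1135971 = 72853578703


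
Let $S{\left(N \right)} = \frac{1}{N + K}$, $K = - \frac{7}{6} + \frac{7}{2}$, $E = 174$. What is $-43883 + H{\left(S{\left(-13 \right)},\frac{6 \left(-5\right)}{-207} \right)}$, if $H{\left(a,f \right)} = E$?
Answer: $-43709$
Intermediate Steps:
$K = \frac{7}{3}$ ($K = \left(-7\right) \frac{1}{6} + 7 \cdot \frac{1}{2} = - \frac{7}{6} + \frac{7}{2} = \frac{7}{3} \approx 2.3333$)
$S{\left(N \right)} = \frac{1}{\frac{7}{3} + N}$ ($S{\left(N \right)} = \frac{1}{N + \frac{7}{3}} = \frac{1}{\frac{7}{3} + N}$)
$H{\left(a,f \right)} = 174$
$-43883 + H{\left(S{\left(-13 \right)},\frac{6 \left(-5\right)}{-207} \right)} = -43883 + 174 = -43709$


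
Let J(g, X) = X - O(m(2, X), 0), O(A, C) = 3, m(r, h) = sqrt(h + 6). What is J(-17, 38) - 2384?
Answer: -2349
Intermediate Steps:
m(r, h) = sqrt(6 + h)
J(g, X) = -3 + X (J(g, X) = X - 1*3 = X - 3 = -3 + X)
J(-17, 38) - 2384 = (-3 + 38) - 2384 = 35 - 2384 = -2349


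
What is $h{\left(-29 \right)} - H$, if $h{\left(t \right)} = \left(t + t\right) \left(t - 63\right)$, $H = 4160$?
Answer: $1176$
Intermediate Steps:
$h{\left(t \right)} = 2 t \left(-63 + t\right)$
$h{\left(-29 \right)} - H = 2 \left(-29\right) \left(-63 - 29\right) - 4160 = 2 \left(-29\right) \left(-92\right) - 4160 = 5336 - 4160 = 1176$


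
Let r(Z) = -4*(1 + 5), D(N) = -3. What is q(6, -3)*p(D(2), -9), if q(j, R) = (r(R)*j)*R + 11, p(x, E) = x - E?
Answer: 2658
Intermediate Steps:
r(Z) = -24 (r(Z) = -4*6 = -24)
q(j, R) = 11 - 24*R*j (q(j, R) = (-24*j)*R + 11 = -24*R*j + 11 = 11 - 24*R*j)
q(6, -3)*p(D(2), -9) = (11 - 24*(-3)*6)*(-3 - 1*(-9)) = (11 + 432)*(-3 + 9) = 443*6 = 2658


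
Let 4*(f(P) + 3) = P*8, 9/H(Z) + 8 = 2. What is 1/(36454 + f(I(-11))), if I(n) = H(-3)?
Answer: 1/36448 ≈ 2.7436e-5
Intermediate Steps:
H(Z) = -3/2 (H(Z) = 9/(-8 + 2) = 9/(-6) = 9*(-1/6) = -3/2)
I(n) = -3/2
f(P) = -3 + 2*P (f(P) = -3 + (P*8)/4 = -3 + (8*P)/4 = -3 + 2*P)
1/(36454 + f(I(-11))) = 1/(36454 + (-3 + 2*(-3/2))) = 1/(36454 + (-3 - 3)) = 1/(36454 - 6) = 1/36448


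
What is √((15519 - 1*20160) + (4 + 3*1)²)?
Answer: 4*I*√287 ≈ 67.764*I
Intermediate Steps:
√((15519 - 1*20160) + (4 + 3*1)²) = √((15519 - 20160) + (4 + 3)²) = √(-4641 + 7²) = √(-4641 + 49) = √(-4592) = 4*I*√287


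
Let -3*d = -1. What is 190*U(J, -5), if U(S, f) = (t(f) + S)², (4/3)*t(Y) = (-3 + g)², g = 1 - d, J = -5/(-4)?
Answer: 48640/9 ≈ 5404.4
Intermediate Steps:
d = ⅓ (d = -⅓*(-1) = ⅓ ≈ 0.33333)
J = 5/4 (J = -5*(-¼) = 5/4 ≈ 1.2500)
g = ⅔ (g = 1 - 1*⅓ = 1 - ⅓ = ⅔ ≈ 0.66667)
t(Y) = 49/12 (t(Y) = 3*(-3 + ⅔)²/4 = 3*(-7/3)²/4 = (¾)*(49/9) = 49/12)
U(S, f) = (49/12 + S)²
190*U(J, -5) = 190*((49 + 12*(5/4))²/144) = 190*((49 + 15)²/144) = 190*((1/144)*64²) = 190*((1/144)*4096) = 190*(256/9) = 48640/9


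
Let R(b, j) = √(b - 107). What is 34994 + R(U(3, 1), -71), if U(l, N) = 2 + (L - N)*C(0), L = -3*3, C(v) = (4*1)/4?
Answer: 34994 + I*√115 ≈ 34994.0 + 10.724*I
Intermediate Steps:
C(v) = 1 (C(v) = 4*(¼) = 1)
L = -9
U(l, N) = -7 - N (U(l, N) = 2 + (-9 - N)*1 = 2 + (-9 - N) = -7 - N)
R(b, j) = √(-107 + b)
34994 + R(U(3, 1), -71) = 34994 + √(-107 + (-7 - 1*1)) = 34994 + √(-107 + (-7 - 1)) = 34994 + √(-107 - 8) = 34994 + √(-115) = 34994 + I*√115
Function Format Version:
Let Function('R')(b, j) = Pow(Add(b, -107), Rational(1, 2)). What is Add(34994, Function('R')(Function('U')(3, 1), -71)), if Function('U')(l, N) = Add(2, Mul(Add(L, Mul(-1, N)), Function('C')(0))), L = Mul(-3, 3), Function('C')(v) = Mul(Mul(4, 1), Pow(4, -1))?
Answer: Add(34994, Mul(I, Pow(115, Rational(1, 2)))) ≈ Add(34994., Mul(10.724, I))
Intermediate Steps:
Function('C')(v) = 1 (Function('C')(v) = Mul(4, Rational(1, 4)) = 1)
L = -9
Function('U')(l, N) = Add(-7, Mul(-1, N)) (Function('U')(l, N) = Add(2, Mul(Add(-9, Mul(-1, N)), 1)) = Add(2, Add(-9, Mul(-1, N))) = Add(-7, Mul(-1, N)))
Function('R')(b, j) = Pow(Add(-107, b), Rational(1, 2))
Add(34994, Function('R')(Function('U')(3, 1), -71)) = Add(34994, Pow(Add(-107, Add(-7, Mul(-1, 1))), Rational(1, 2))) = Add(34994, Pow(Add(-107, Add(-7, -1)), Rational(1, 2))) = Add(34994, Pow(Add(-107, -8), Rational(1, 2))) = Add(34994, Pow(-115, Rational(1, 2))) = Add(34994, Mul(I, Pow(115, Rational(1, 2))))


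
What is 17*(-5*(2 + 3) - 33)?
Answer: -986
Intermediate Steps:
17*(-5*(2 + 3) - 33) = 17*(-5*5 - 33) = 17*(-25 - 33) = 17*(-58) = -986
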